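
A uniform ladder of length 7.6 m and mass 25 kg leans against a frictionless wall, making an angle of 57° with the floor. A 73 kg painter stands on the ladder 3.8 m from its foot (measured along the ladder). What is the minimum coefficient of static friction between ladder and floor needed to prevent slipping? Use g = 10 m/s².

Taking torques about the foot of the ladder:
Ladder weight 25×10 = 250 N acts at 3.8 m along the ladder; its horizontal arm is 3.8·cos57° = 2.07 m → τ = 517.5 N·m clockwise.
Painter: 73×10 = 730 N at 3.8 m → arm 2.07 m → τ = 1511 N·m clockwise.
Wall normal N acts horizontally at the top; its moment arm is the height L sinθ = 7.6·sin57° = 6.374 m, counterclockwise.
Setting net torque to zero: N × 6.374 = 2028 → N = 318.2 N.
ΣFx = 0 ⇒ f = N_wall = 318.2 N. ΣFy = 0 ⇒ N_floor = 980 N.
μ_min = f / N_floor = 318.2 / 980 = 0.325.

μ_min ≈ 0.325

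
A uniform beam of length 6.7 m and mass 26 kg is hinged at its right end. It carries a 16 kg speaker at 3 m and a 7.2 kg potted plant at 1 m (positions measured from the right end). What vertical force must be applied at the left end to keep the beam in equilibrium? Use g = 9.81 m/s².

F ≈ 208 N

Sum moments about the right end (the unknown pivot reaction has zero arm there).
Beam weight: 26 × 9.81 = 255.1 N down at 3.35 m → arm 3.35 m, τ = 255.1 × 3.35 = 854.6 N·m counterclockwise.
Speaker: 16 × 9.81 = 157 N down at 3 m → arm 3 m, τ = 157 × 3 = 471 N·m counterclockwise.
Potted plant: 7.2 × 9.81 = 70.63 N down at 1 m → arm 1 m, τ = 70.63 × 1 = 70.63 N·m counterclockwise.
Net moment of the loads = 1396 N·m counterclockwise.
The upward force F acts at the left end, arm 6.7 m, giving F × 6.7 clockwise.
For rotational equilibrium, F × 6.7 = 1396, so F = 1396 / 6.7 = 208 N.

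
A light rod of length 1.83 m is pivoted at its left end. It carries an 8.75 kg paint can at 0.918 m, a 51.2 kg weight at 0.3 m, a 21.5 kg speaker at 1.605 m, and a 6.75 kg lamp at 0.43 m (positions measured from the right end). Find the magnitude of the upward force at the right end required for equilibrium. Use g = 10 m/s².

F ≈ 550 N

Choose the left end as the axis so the unknown pivot reaction has zero arm there.
Paint can: 8.75 × 10 = 87.5 N down at 0.918 m → arm 0.912 m, τ = 87.5 × 0.912 = 79.8 N·m clockwise.
Weight: 51.2 × 10 = 512 N down at 0.3 m → arm 1.53 m, τ = 512 × 1.53 = 783.4 N·m clockwise.
Speaker: 21.5 × 10 = 215 N down at 1.605 m → arm 0.225 m, τ = 215 × 0.225 = 48.38 N·m clockwise.
Lamp: 6.75 × 10 = 67.5 N down at 0.43 m → arm 1.4 m, τ = 67.5 × 1.4 = 94.5 N·m clockwise.
Net moment of the loads = 1006 N·m clockwise.
The upward force F acts at the right end, arm 1.83 m, giving F × 1.83 counterclockwise.
Στ = 0 ⇒ F × 1.83 = 1006 ⇒ F = 1006 / 1.83 = 550 N.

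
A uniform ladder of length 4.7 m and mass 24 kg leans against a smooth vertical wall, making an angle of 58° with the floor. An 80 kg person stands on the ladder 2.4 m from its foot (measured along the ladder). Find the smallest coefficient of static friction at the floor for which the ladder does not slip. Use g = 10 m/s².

Taking torques about the foot of the ladder:
Ladder weight 24×10 = 240 N acts at 2.35 m along the ladder; its horizontal arm is 2.35·cos58° = 1.245 m → τ = 298.8 N·m clockwise.
Person: 80×10 = 800 N at 2.4 m → arm 1.272 m → τ = 1018 N·m clockwise.
Wall normal N acts horizontally at the top; its moment arm is the height L sinθ = 4.7·sin58° = 3.986 m, counterclockwise.
Balancing moments: N × 3.986 = 1317, giving N = 330.4 N.
ΣFx = 0 ⇒ f = N_wall = 330.4 N. ΣFy = 0 ⇒ N_floor = 1040 N.
μ_min = f / N_floor = 330.4 / 1040 = 0.318.

μ_min ≈ 0.318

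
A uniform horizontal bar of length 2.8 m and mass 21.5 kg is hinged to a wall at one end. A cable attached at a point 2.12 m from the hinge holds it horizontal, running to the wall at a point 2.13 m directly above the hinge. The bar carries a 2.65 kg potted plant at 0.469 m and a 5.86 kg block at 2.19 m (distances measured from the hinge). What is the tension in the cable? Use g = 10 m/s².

Take moments about the hinge.
Beam weight: 21.5 × 10 = 215 N down at 1.4 m → arm 1.4 m, τ = 215 × 1.4 = 301 N·m clockwise.
Potted plant: 2.65 × 10 = 26.5 N down at 0.469 m → arm 0.469 m, τ = 26.5 × 0.469 = 12.43 N·m clockwise.
Block: 5.86 × 10 = 58.6 N down at 2.19 m → arm 2.19 m, τ = 58.6 × 2.19 = 128.3 N·m clockwise.
Total clockwise load moment = 441.7 N·m.
The cable tension T acts at 2.12 m; only its component perpendicular to the bar, T sinθ, produces torque. sinθ = h/√(h²+d²) = 2.13/√(2.13²+2.12²) = 0.7088.
Setting net torque to zero: T × 2.12 × 0.7088 = 441.7 → T = 441.7 / 1.503 = 294 N.

T ≈ 294 N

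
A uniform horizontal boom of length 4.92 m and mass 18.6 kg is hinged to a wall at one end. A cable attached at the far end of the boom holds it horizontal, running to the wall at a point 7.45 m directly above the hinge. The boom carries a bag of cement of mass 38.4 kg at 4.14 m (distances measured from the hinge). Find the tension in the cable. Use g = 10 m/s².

T ≈ 499 N

About the hinge:
Beam weight: 18.6 × 10 = 186 N down at 2.46 m → arm 2.46 m, τ = 186 × 2.46 = 457.6 N·m clockwise.
Bag of cement: 38.4 × 10 = 384 N down at 4.14 m → arm 4.14 m, τ = 384 × 4.14 = 1590 N·m clockwise.
Total clockwise load moment = 2048 N·m.
The cable tension T acts at 4.92 m; only its component perpendicular to the boom, T sinθ, produces torque. sinθ = h/√(h²+d²) = 7.45/√(7.45²+4.92²) = 0.8345.
For rotational equilibrium, T × 4.92 × 0.8345 = 2048, so T = 2048 / 4.106 = 499 N.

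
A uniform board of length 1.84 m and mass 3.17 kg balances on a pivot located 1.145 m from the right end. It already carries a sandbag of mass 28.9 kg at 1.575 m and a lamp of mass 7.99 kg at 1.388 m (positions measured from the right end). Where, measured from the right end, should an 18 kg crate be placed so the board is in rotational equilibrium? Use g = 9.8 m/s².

x ≈ 0.386 m from the right end

Taking torques about the pivot (at 1.145 m from the right end):
Beam weight: 3.17 × 9.8 = 31.07 N down at 0.92 m → arm 0.225 m, τ = 31.07 × 0.225 = 6.991 N·m clockwise.
Sandbag: 28.9 × 9.8 = 283.2 N down at 1.575 m → arm 0.43 m, τ = 283.2 × 0.43 = 121.8 N·m counterclockwise.
Lamp: 7.99 × 9.8 = 78.3 N down at 1.388 m → arm 0.243 m, τ = 78.3 × 0.243 = 19.03 N·m counterclockwise.
Net moment of existing loads = 133.8 N·m counterclockwise.
The crate weighs 18 × 9.8 = 176.4 N and must supply an equal clockwise moment, so its lever arm about the pivot is 133.8 / 176.4 = 0.759 m.
That puts it at 1.145 − 0.759 = 0.386 m from the right end.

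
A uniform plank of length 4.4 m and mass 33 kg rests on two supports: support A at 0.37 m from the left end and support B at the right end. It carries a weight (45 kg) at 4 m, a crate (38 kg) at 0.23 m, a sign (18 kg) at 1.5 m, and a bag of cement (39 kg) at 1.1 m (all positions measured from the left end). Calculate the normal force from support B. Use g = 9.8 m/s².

R_B ≈ 650 N

Take moments about support A.
Beam weight: 33 × 9.8 = 323.4 N down at 2.2 m → arm 1.83 m, τ = 323.4 × 1.83 = 591.8 N·m clockwise.
Weight: 45 × 9.8 = 441 N down at 4 m → arm 3.63 m, τ = 441 × 3.63 = 1601 N·m clockwise.
Crate: 38 × 9.8 = 372.4 N down at 0.23 m → arm 0.14 m, τ = 372.4 × 0.14 = 52.14 N·m counterclockwise.
Sign: 18 × 9.8 = 176.4 N down at 1.5 m → arm 1.13 m, τ = 176.4 × 1.13 = 199.3 N·m clockwise.
Bag of cement: 39 × 9.8 = 382.2 N down at 1.1 m → arm 0.73 m, τ = 382.2 × 0.73 = 279 N·m clockwise.
Net load moment about support A = 2619 N·m clockwise.
Reaction R at support B is upward at 4.4 m, arm 4.03 m → moment R × 4.03 counterclockwise.
Balancing moments: R × 4.03 = 2619, giving R = 650 N.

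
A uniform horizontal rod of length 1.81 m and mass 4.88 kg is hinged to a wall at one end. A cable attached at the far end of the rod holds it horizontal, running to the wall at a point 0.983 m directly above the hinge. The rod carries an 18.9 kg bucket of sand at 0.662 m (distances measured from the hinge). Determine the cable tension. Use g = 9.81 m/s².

Take moments about the hinge.
Beam weight: 4.88 × 9.81 = 47.87 N down at 0.905 m → arm 0.905 m, τ = 47.87 × 0.905 = 43.32 N·m clockwise.
Bucket of sand: 18.9 × 9.81 = 185.4 N down at 0.662 m → arm 0.662 m, τ = 185.4 × 0.662 = 122.7 N·m clockwise.
Total clockwise load moment = 166 N·m.
The cable tension T acts at 1.81 m; only its component perpendicular to the rod, T sinθ, produces torque. sinθ = h/√(h²+d²) = 0.983/√(0.983²+1.81²) = 0.4773.
Balancing moments: T × 1.81 × 0.4773 = 166, giving T = 166 / 0.8639 = 192 N.

T ≈ 192 N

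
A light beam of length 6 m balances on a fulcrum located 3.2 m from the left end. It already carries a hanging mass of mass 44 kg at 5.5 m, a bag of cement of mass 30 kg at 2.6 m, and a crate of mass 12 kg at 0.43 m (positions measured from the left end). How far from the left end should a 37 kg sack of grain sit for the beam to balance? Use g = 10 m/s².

Choose the fulcrum (at 3.2 m from the left end) as the axis so the support reaction has zero arm there.
Hanging mass: 44 × 10 = 440 N down at 5.5 m → arm 2.3 m, τ = 440 × 2.3 = 1012 N·m clockwise.
Bag of cement: 30 × 10 = 300 N down at 2.6 m → arm 0.6 m, τ = 300 × 0.6 = 180 N·m counterclockwise.
Crate: 12 × 10 = 120 N down at 0.43 m → arm 2.77 m, τ = 120 × 2.77 = 332.4 N·m counterclockwise.
Net moment of existing loads = 499.6 N·m clockwise.
The sack of grain weighs 37 × 10 = 370 N and must supply an equal counterclockwise moment, so its lever arm about the fulcrum is 499.6 / 370 = 1.35 m.
That puts it at 3.2 − 1.35 = 1.85 m from the left end.

x ≈ 1.85 m from the left end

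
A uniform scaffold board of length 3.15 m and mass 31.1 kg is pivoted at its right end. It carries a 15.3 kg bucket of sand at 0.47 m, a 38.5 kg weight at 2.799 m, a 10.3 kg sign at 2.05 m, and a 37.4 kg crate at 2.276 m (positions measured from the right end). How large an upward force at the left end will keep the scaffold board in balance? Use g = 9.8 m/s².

Choose the right end as the axis so the unknown pivot reaction has zero arm there.
Beam weight: 31.1 × 9.8 = 304.8 N down at 1.575 m → arm 1.575 m, τ = 304.8 × 1.575 = 480.1 N·m counterclockwise.
Bucket of sand: 15.3 × 9.8 = 149.9 N down at 0.47 m → arm 0.47 m, τ = 149.9 × 0.47 = 70.45 N·m counterclockwise.
Weight: 38.5 × 9.8 = 377.3 N down at 2.799 m → arm 2.799 m, τ = 377.3 × 2.799 = 1056 N·m counterclockwise.
Sign: 10.3 × 9.8 = 100.9 N down at 2.05 m → arm 2.05 m, τ = 100.9 × 2.05 = 206.8 N·m counterclockwise.
Crate: 37.4 × 9.8 = 366.5 N down at 2.276 m → arm 2.276 m, τ = 366.5 × 2.276 = 834.2 N·m counterclockwise.
Net moment of the loads = 2648 N·m counterclockwise.
The upward force F acts at the left end, arm 3.15 m, giving F × 3.15 clockwise.
Balancing moments: F × 3.15 = 2648, giving F = 2648 / 3.15 = 841 N.

F ≈ 841 N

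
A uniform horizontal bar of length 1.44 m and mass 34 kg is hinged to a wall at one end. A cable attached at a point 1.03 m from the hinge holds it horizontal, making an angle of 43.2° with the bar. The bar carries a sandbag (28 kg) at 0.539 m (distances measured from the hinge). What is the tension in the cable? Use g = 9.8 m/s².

T ≈ 550 N

About the hinge:
Beam weight: 34 × 9.8 = 333.2 N down at 0.72 m → arm 0.72 m, τ = 333.2 × 0.72 = 239.9 N·m clockwise.
Sandbag: 28 × 9.8 = 274.4 N down at 0.539 m → arm 0.539 m, τ = 274.4 × 0.539 = 147.9 N·m clockwise.
Total clockwise load moment = 387.8 N·m.
The cable tension T acts at 1.03 m; only its component perpendicular to the bar, T sinθ, produces torque. sin 43.2° = 0.6845.
For rotational equilibrium, T × 1.03 × 0.6845 = 387.8, so T = 387.8 / 0.705 = 550 N.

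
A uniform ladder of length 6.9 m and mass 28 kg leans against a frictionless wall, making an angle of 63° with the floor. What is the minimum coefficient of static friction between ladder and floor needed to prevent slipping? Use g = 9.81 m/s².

μ_min ≈ 0.255

Take moments about the foot of the ladder.
Ladder weight 28×9.81 = 274.7 N acts at 3.45 m along the ladder; its horizontal arm is 3.45·cos63° = 1.566 m → τ = 430.2 N·m clockwise.
Wall normal N acts horizontally at the top; its moment arm is the height L sinθ = 6.9·sin63° = 6.148 m, counterclockwise.
For rotational equilibrium, N × 6.148 = 430.2, so N = 69.97 N.
ΣFx = 0 ⇒ f = N_wall = 69.97 N. ΣFy = 0 ⇒ N_floor = 274.7 N.
μ_min = f / N_floor = 69.97 / 274.7 = 0.255.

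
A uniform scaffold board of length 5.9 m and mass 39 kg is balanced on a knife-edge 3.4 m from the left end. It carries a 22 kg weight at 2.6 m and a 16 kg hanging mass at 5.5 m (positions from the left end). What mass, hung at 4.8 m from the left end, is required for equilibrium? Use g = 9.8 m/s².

m ≈ 1.11 kg

Choose the knife-edge (at 3.4 m from the left end) as the axis so the support reaction has zero arm there.
Beam weight: 39 × 9.8 = 382.2 N down at 2.95 m → arm 0.45 m, τ = 382.2 × 0.45 = 172 N·m counterclockwise.
Weight: 22 × 9.8 = 215.6 N down at 2.6 m → arm 0.8 m, τ = 215.6 × 0.8 = 172.5 N·m counterclockwise.
Hanging mass: 16 × 9.8 = 156.8 N down at 5.5 m → arm 2.1 m, τ = 156.8 × 2.1 = 329.3 N·m clockwise.
Net moment of known loads = 15.2 N·m counterclockwise.
An unknown mass m at 4.8 m has arm 1.4 m; its moment is m·g·1.4 clockwise.
For rotational equilibrium, m × 9.8 × 1.4 = 15.2, so m = 15.2 / (9.8 × 1.4) = 1.11 kg.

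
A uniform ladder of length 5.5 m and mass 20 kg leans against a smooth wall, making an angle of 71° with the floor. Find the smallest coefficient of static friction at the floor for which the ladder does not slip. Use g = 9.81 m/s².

Choose the foot of the ladder as the axis so the floor normal and friction both act there and drop out.
Ladder weight 20×9.81 = 196.2 N acts at 2.75 m along the ladder; its horizontal arm is 2.75·cos71° = 0.8953 m → τ = 175.7 N·m clockwise.
Wall normal N acts horizontally at the top; its moment arm is the height L sinθ = 5.5·sin71° = 5.2 m, counterclockwise.
Balancing moments: N × 5.2 = 175.7, giving N = 33.79 N.
ΣFx = 0 ⇒ f = N_wall = 33.79 N. ΣFy = 0 ⇒ N_floor = 196.2 N.
μ_min = f / N_floor = 33.79 / 196.2 = 0.172.

μ_min ≈ 0.172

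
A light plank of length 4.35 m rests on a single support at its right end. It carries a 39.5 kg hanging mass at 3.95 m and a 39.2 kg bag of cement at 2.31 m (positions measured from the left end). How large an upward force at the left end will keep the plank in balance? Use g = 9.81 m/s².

F ≈ 216 N

About the right end:
Hanging mass: 39.5 × 9.81 = 387.5 N down at 3.95 m → arm 0.4 m, τ = 387.5 × 0.4 = 155 N·m counterclockwise.
Bag of cement: 39.2 × 9.81 = 384.6 N down at 2.31 m → arm 2.04 m, τ = 384.6 × 2.04 = 784.6 N·m counterclockwise.
Net moment of the loads = 939.6 N·m counterclockwise.
The upward force F acts at the left end, arm 4.35 m, giving F × 4.35 clockwise.
Setting net torque to zero: F × 4.35 = 939.6 → F = 939.6 / 4.35 = 216 N.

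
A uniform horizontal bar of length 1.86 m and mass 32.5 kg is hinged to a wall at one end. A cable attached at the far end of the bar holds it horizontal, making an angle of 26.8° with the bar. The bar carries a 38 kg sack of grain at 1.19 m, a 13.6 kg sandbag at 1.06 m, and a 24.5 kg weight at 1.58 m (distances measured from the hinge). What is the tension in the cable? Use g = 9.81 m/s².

T ≈ 1500 N

Taking torques about the hinge:
Beam weight: 32.5 × 9.81 = 318.8 N down at 0.93 m → arm 0.93 m, τ = 318.8 × 0.93 = 296.5 N·m clockwise.
Sack of grain: 38 × 9.81 = 372.8 N down at 1.19 m → arm 1.19 m, τ = 372.8 × 1.19 = 443.6 N·m clockwise.
Sandbag: 13.6 × 9.81 = 133.4 N down at 1.06 m → arm 1.06 m, τ = 133.4 × 1.06 = 141.4 N·m clockwise.
Weight: 24.5 × 9.81 = 240.3 N down at 1.58 m → arm 1.58 m, τ = 240.3 × 1.58 = 379.7 N·m clockwise.
Total clockwise load moment = 1261 N·m.
The cable tension T acts at 1.86 m; only its component perpendicular to the bar, T sinθ, produces torque. sin 26.8° = 0.4509.
Setting net torque to zero: T × 1.86 × 0.4509 = 1261 → T = 1261 / 0.8387 = 1500 N.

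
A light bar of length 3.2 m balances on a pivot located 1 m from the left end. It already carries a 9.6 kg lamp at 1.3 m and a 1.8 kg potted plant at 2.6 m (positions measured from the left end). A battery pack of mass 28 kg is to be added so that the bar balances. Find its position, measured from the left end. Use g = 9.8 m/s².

Sum moments about the pivot (at 1 m from the left end) (the support reaction has zero arm there).
Lamp: 9.6 × 9.8 = 94.08 N down at 1.3 m → arm 0.3 m, τ = 94.08 × 0.3 = 28.22 N·m clockwise.
Potted plant: 1.8 × 9.8 = 17.64 N down at 2.6 m → arm 1.6 m, τ = 17.64 × 1.6 = 28.22 N·m clockwise.
Net moment of existing loads = 56.44 N·m clockwise.
The battery pack weighs 28 × 9.8 = 274.4 N and must supply an equal counterclockwise moment, so its lever arm about the pivot is 56.44 / 274.4 = 0.206 m.
That puts it at 1 − 0.206 = 0.794 m from the left end.

x ≈ 0.794 m from the left end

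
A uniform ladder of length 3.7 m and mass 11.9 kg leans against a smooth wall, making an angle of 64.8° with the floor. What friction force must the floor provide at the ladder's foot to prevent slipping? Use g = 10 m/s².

f ≈ 28 N

About the foot of the ladder:
Ladder weight 11.9×10 = 119 N acts at 1.85 m along the ladder; its horizontal arm is 1.85·cos64.8° = 0.7877 m → τ = 93.74 N·m clockwise.
Wall normal N acts horizontally at the top; its moment arm is the height L sinθ = 3.7·sin64.8° = 3.348 m, counterclockwise.
For rotational equilibrium, N × 3.348 = 93.74, so N = 28 N.
ΣFx = 0: friction at the foot balances the wall's push, so f = N_wall = 28 N.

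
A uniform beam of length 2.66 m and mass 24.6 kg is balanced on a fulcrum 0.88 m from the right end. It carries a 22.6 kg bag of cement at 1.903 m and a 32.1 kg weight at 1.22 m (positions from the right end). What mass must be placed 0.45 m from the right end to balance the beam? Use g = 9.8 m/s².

Choose the fulcrum (at 0.88 m from the right end) as the axis so the support reaction has zero arm there.
Beam weight: 24.6 × 9.8 = 241.1 N down at 1.33 m → arm 0.45 m, τ = 241.1 × 0.45 = 108.5 N·m counterclockwise.
Bag of cement: 22.6 × 9.8 = 221.5 N down at 1.903 m → arm 1.023 m, τ = 221.5 × 1.023 = 226.6 N·m counterclockwise.
Weight: 32.1 × 9.8 = 314.6 N down at 1.22 m → arm 0.34 m, τ = 314.6 × 0.34 = 107 N·m counterclockwise.
Net moment of known loads = 442.1 N·m counterclockwise.
An unknown mass m at 0.45 m has arm 0.43 m; its moment is m·g·0.43 clockwise.
Setting net torque to zero: m × 9.8 × 0.43 = 442.1 → m = 442.1 / (9.8 × 0.43) = 105 kg.

m ≈ 105 kg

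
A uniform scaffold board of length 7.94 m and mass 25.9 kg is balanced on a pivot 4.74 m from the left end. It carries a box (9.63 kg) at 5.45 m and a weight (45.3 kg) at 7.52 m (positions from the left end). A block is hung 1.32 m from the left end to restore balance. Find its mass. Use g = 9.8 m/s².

m ≈ 33 kg

Sum moments about the pivot (at 4.74 m from the left end) (the support reaction has zero arm there).
Beam weight: 25.9 × 9.8 = 253.8 N down at 3.97 m → arm 0.77 m, τ = 253.8 × 0.77 = 195.4 N·m counterclockwise.
Box: 9.63 × 9.8 = 94.37 N down at 5.45 m → arm 0.71 m, τ = 94.37 × 0.71 = 67 N·m clockwise.
Weight: 45.3 × 9.8 = 443.9 N down at 7.52 m → arm 2.78 m, τ = 443.9 × 2.78 = 1234 N·m clockwise.
Net moment of known loads = 1106 N·m clockwise.
An unknown mass m at 1.32 m has arm 3.42 m; its moment is m·g·3.42 counterclockwise.
Setting net torque to zero: m × 9.8 × 3.42 = 1106 → m = 1106 / (9.8 × 3.42) = 33 kg.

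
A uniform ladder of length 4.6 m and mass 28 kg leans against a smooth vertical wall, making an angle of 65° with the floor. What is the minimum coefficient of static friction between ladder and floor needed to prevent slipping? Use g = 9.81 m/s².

About the foot of the ladder:
Ladder weight 28×9.81 = 274.7 N acts at 2.3 m along the ladder; its horizontal arm is 2.3·cos65° = 0.972 m → τ = 267 N·m clockwise.
Wall normal N acts horizontally at the top; its moment arm is the height L sinθ = 4.6·sin65° = 4.169 m, counterclockwise.
Setting net torque to zero: N × 4.169 = 267 → N = 64.04 N.
ΣFx = 0 ⇒ f = N_wall = 64.04 N. ΣFy = 0 ⇒ N_floor = 274.7 N.
μ_min = f / N_floor = 64.04 / 274.7 = 0.233.

μ_min ≈ 0.233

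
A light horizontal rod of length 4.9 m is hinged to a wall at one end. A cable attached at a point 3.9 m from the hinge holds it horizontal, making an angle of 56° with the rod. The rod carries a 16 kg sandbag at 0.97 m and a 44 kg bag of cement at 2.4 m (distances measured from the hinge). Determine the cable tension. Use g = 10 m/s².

T ≈ 375 N

About the hinge:
Sandbag: 16 × 10 = 160 N down at 0.97 m → arm 0.97 m, τ = 160 × 0.97 = 155.2 N·m clockwise.
Bag of cement: 44 × 10 = 440 N down at 2.4 m → arm 2.4 m, τ = 440 × 2.4 = 1056 N·m clockwise.
Total clockwise load moment = 1211 N·m.
The cable tension T acts at 3.9 m; only its component perpendicular to the rod, T sinθ, produces torque. sin 56° = 0.829.
Στ = 0 ⇒ T × 3.9 × 0.829 = 1211 ⇒ T = 1211 / 3.233 = 375 N.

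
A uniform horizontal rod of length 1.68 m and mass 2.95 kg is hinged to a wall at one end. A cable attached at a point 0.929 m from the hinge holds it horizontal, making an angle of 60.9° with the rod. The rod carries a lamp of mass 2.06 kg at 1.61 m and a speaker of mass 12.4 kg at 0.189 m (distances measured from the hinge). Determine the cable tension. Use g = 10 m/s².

Take moments about the hinge.
Beam weight: 2.95 × 10 = 29.5 N down at 0.84 m → arm 0.84 m, τ = 29.5 × 0.84 = 24.78 N·m clockwise.
Lamp: 2.06 × 10 = 20.6 N down at 1.61 m → arm 1.61 m, τ = 20.6 × 1.61 = 33.17 N·m clockwise.
Speaker: 12.4 × 10 = 124 N down at 0.189 m → arm 0.189 m, τ = 124 × 0.189 = 23.44 N·m clockwise.
Total clockwise load moment = 81.39 N·m.
The cable tension T acts at 0.929 m; only its component perpendicular to the rod, T sinθ, produces torque. sin 60.9° = 0.8738.
Setting net torque to zero: T × 0.929 × 0.8738 = 81.39 → T = 81.39 / 0.8118 = 100 N.

T ≈ 100 N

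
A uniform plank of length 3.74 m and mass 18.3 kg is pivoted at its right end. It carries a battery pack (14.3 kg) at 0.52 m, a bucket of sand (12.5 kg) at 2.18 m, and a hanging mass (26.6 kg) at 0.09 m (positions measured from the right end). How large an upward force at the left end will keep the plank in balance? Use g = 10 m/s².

Taking torques about the right end:
Beam weight: 18.3 × 10 = 183 N down at 1.87 m → arm 1.87 m, τ = 183 × 1.87 = 342.2 N·m counterclockwise.
Battery pack: 14.3 × 10 = 143 N down at 0.52 m → arm 0.52 m, τ = 143 × 0.52 = 74.36 N·m counterclockwise.
Bucket of sand: 12.5 × 10 = 125 N down at 2.18 m → arm 2.18 m, τ = 125 × 2.18 = 272.5 N·m counterclockwise.
Hanging mass: 26.6 × 10 = 266 N down at 0.09 m → arm 0.09 m, τ = 266 × 0.09 = 23.94 N·m counterclockwise.
Net moment of the loads = 713 N·m counterclockwise.
The upward force F acts at the left end, arm 3.74 m, giving F × 3.74 clockwise.
Balancing moments: F × 3.74 = 713, giving F = 713 / 3.74 = 191 N.

F ≈ 191 N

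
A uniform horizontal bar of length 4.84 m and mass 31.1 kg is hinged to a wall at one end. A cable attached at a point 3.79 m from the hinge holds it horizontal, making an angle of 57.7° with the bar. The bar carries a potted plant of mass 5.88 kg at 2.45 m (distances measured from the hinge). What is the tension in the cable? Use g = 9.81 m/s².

T ≈ 275 N

Taking torques about the hinge:
Beam weight: 31.1 × 9.81 = 305.1 N down at 2.42 m → arm 2.42 m, τ = 305.1 × 2.42 = 738.3 N·m clockwise.
Potted plant: 5.88 × 9.81 = 57.68 N down at 2.45 m → arm 2.45 m, τ = 57.68 × 2.45 = 141.3 N·m clockwise.
Total clockwise load moment = 879.6 N·m.
The cable tension T acts at 3.79 m; only its component perpendicular to the bar, T sinθ, produces torque. sin 57.7° = 0.8453.
Balancing moments: T × 3.79 × 0.8453 = 879.6, giving T = 879.6 / 3.204 = 275 N.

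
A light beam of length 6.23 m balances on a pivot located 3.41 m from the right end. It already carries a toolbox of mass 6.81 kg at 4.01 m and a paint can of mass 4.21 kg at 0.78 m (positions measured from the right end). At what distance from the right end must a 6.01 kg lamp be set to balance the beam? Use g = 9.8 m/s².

Sum moments about the pivot (at 3.41 m from the right end) (the support reaction has zero arm there).
Toolbox: 6.81 × 9.8 = 66.74 N down at 4.01 m → arm 0.6 m, τ = 66.74 × 0.6 = 40.04 N·m counterclockwise.
Paint can: 4.21 × 9.8 = 41.26 N down at 0.78 m → arm 2.63 m, τ = 41.26 × 2.63 = 108.5 N·m clockwise.
Net moment of existing loads = 68.46 N·m clockwise.
The lamp weighs 6.01 × 9.8 = 58.9 N and must supply an equal counterclockwise moment, so its lever arm about the pivot is 68.46 / 58.9 = 1.16 m.
That puts it at 3.41 + 1.16 = 4.57 m from the right end.

x ≈ 4.57 m from the right end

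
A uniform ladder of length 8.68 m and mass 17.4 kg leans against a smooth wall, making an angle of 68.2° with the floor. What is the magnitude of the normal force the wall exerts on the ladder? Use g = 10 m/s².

N_wall ≈ 34.8 N

Take moments about the foot of the ladder.
Ladder weight 17.4×10 = 174 N acts at 4.34 m along the ladder; its horizontal arm is 4.34·cos68.2° = 1.612 m → τ = 280.5 N·m clockwise.
Wall normal N acts horizontally at the top; its moment arm is the height L sinθ = 8.68·sin68.2° = 8.059 m, counterclockwise.
Στ = 0 ⇒ N × 8.059 = 280.5 ⇒ N = 34.8 N.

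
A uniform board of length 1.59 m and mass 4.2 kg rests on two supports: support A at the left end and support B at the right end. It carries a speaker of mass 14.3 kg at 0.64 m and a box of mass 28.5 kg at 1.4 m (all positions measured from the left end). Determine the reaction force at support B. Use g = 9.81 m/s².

R_B ≈ 323 N

Taking torques about support A:
Beam weight: 4.2 × 9.81 = 41.2 N down at 0.795 m → arm 0.795 m, τ = 41.2 × 0.795 = 32.75 N·m clockwise.
Speaker: 14.3 × 9.81 = 140.3 N down at 0.64 m → arm 0.64 m, τ = 140.3 × 0.64 = 89.79 N·m clockwise.
Box: 28.5 × 9.81 = 279.6 N down at 1.4 m → arm 1.4 m, τ = 279.6 × 1.4 = 391.4 N·m clockwise.
Net load moment about support A = 513.9 N·m clockwise.
Reaction R at support B is upward at 1.59 m, arm 1.59 m → moment R × 1.59 counterclockwise.
Στ = 0 ⇒ R × 1.59 = 513.9 ⇒ R = 323 N.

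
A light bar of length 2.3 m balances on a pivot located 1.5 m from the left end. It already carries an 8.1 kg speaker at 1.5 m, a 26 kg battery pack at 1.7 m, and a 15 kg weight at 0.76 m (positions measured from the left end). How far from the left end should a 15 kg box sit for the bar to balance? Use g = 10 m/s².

x ≈ 1.89 m from the left end

About the pivot (at 1.5 m from the left end):
Speaker: acts at the pivot, moment arm 0 → no torque.
Battery pack: 26 × 10 = 260 N down at 1.7 m → arm 0.2 m, τ = 260 × 0.2 = 52 N·m clockwise.
Weight: 15 × 10 = 150 N down at 0.76 m → arm 0.74 m, τ = 150 × 0.74 = 111 N·m counterclockwise.
Net moment of existing loads = 59 N·m counterclockwise.
The box weighs 15 × 10 = 150 N and must supply an equal clockwise moment, so its lever arm about the pivot is 59 / 150 = 0.393 m.
That puts it at 1.5 + 0.393 = 1.89 m from the left end.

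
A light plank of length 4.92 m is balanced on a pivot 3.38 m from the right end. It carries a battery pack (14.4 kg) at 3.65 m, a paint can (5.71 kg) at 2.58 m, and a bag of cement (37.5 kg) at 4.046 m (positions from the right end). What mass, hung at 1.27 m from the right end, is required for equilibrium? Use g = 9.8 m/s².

m ≈ 11.5 kg

Take moments about the pivot (at 3.38 m from the right end).
Battery pack: 14.4 × 9.8 = 141.1 N down at 3.65 m → arm 0.27 m, τ = 141.1 × 0.27 = 38.1 N·m counterclockwise.
Paint can: 5.71 × 9.8 = 55.96 N down at 2.58 m → arm 0.8 m, τ = 55.96 × 0.8 = 44.77 N·m clockwise.
Bag of cement: 37.5 × 9.8 = 367.5 N down at 4.046 m → arm 0.666 m, τ = 367.5 × 0.666 = 244.8 N·m counterclockwise.
Net moment of known loads = 238.1 N·m counterclockwise.
An unknown mass m at 1.27 m has arm 2.11 m; its moment is m·g·2.11 clockwise.
For rotational equilibrium, m × 9.8 × 2.11 = 238.1, so m = 238.1 / (9.8 × 2.11) = 11.5 kg.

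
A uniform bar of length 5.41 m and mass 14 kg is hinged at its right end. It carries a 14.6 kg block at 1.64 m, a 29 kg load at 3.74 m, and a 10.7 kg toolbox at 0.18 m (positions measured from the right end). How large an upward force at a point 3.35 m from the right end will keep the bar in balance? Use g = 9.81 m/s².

F ≈ 504 N

Take moments about the right end.
Beam weight: 14 × 9.81 = 137.3 N down at 2.705 m → arm 2.705 m, τ = 137.3 × 2.705 = 371.4 N·m counterclockwise.
Block: 14.6 × 9.81 = 143.2 N down at 1.64 m → arm 1.64 m, τ = 143.2 × 1.64 = 234.8 N·m counterclockwise.
Load: 29 × 9.81 = 284.5 N down at 3.74 m → arm 3.74 m, τ = 284.5 × 3.74 = 1064 N·m counterclockwise.
Toolbox: 10.7 × 9.81 = 105 N down at 0.18 m → arm 0.18 m, τ = 105 × 0.18 = 18.9 N·m counterclockwise.
Net moment of the loads = 1689 N·m counterclockwise.
The upward force F acts at a point 3.35 m from the right end, arm 3.35 m, giving F × 3.35 clockwise.
Balancing moments: F × 3.35 = 1689, giving F = 1689 / 3.35 = 504 N.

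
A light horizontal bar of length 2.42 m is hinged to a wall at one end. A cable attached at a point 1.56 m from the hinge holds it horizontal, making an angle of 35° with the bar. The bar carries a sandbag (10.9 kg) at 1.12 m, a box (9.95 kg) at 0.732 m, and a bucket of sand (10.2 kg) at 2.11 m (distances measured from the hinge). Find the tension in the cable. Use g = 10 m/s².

T ≈ 458 N

Taking torques about the hinge:
Sandbag: 10.9 × 10 = 109 N down at 1.12 m → arm 1.12 m, τ = 109 × 1.12 = 122.1 N·m clockwise.
Box: 9.95 × 10 = 99.5 N down at 0.732 m → arm 0.732 m, τ = 99.5 × 0.732 = 72.83 N·m clockwise.
Bucket of sand: 10.2 × 10 = 102 N down at 2.11 m → arm 2.11 m, τ = 102 × 2.11 = 215.2 N·m clockwise.
Total clockwise load moment = 410.1 N·m.
The cable tension T acts at 1.56 m; only its component perpendicular to the bar, T sinθ, produces torque. sin 35° = 0.5736.
Balancing moments: T × 1.56 × 0.5736 = 410.1, giving T = 410.1 / 0.8948 = 458 N.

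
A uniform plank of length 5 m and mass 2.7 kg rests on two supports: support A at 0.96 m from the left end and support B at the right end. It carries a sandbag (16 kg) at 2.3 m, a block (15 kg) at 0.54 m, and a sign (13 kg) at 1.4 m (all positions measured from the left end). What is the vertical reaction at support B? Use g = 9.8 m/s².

R_B ≈ 60.7 N

Choose support A as the axis so its reaction then has zero moment arm.
Beam weight: 2.7 × 9.8 = 26.46 N down at 2.5 m → arm 1.54 m, τ = 26.46 × 1.54 = 40.75 N·m clockwise.
Sandbag: 16 × 9.8 = 156.8 N down at 2.3 m → arm 1.34 m, τ = 156.8 × 1.34 = 210.1 N·m clockwise.
Block: 15 × 9.8 = 147 N down at 0.54 m → arm 0.42 m, τ = 147 × 0.42 = 61.74 N·m counterclockwise.
Sign: 13 × 9.8 = 127.4 N down at 1.4 m → arm 0.44 m, τ = 127.4 × 0.44 = 56.06 N·m clockwise.
Net load moment about support A = 245.2 N·m clockwise.
Reaction R at support B is upward at 5 m, arm 4.04 m → moment R × 4.04 counterclockwise.
For rotational equilibrium, R × 4.04 = 245.2, so R = 60.7 N.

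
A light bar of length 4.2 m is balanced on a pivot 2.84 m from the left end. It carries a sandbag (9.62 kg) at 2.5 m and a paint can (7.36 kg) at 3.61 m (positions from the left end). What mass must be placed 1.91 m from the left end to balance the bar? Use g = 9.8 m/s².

Take moments about the pivot (at 2.84 m from the left end).
Sandbag: 9.62 × 9.8 = 94.28 N down at 2.5 m → arm 0.34 m, τ = 94.28 × 0.34 = 32.06 N·m counterclockwise.
Paint can: 7.36 × 9.8 = 72.13 N down at 3.61 m → arm 0.77 m, τ = 72.13 × 0.77 = 55.54 N·m clockwise.
Net moment of known loads = 23.48 N·m clockwise.
An unknown mass m at 1.91 m has arm 0.93 m; its moment is m·g·0.93 counterclockwise.
Balancing moments: m × 9.8 × 0.93 = 23.48, giving m = 23.48 / (9.8 × 0.93) = 2.58 kg.

m ≈ 2.58 kg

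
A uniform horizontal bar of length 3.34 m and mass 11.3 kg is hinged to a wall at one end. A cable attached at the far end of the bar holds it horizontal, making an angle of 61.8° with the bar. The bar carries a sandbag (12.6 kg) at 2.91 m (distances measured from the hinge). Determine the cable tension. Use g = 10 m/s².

T ≈ 189 N

Take moments about the hinge.
Beam weight: 11.3 × 10 = 113 N down at 1.67 m → arm 1.67 m, τ = 113 × 1.67 = 188.7 N·m clockwise.
Sandbag: 12.6 × 10 = 126 N down at 2.91 m → arm 2.91 m, τ = 126 × 2.91 = 366.7 N·m clockwise.
Total clockwise load moment = 555.4 N·m.
The cable tension T acts at 3.34 m; only its component perpendicular to the bar, T sinθ, produces torque. sin 61.8° = 0.8813.
Balancing moments: T × 3.34 × 0.8813 = 555.4, giving T = 555.4 / 2.944 = 189 N.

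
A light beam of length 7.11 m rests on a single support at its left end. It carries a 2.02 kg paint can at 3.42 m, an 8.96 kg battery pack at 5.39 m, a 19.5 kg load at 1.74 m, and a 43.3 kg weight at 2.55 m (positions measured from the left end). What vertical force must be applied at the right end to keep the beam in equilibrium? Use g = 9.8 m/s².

F ≈ 275 N

About the left end:
Paint can: 2.02 × 9.8 = 19.8 N down at 3.42 m → arm 3.42 m, τ = 19.8 × 3.42 = 67.72 N·m clockwise.
Battery pack: 8.96 × 9.8 = 87.81 N down at 5.39 m → arm 5.39 m, τ = 87.81 × 5.39 = 473.3 N·m clockwise.
Load: 19.5 × 9.8 = 191.1 N down at 1.74 m → arm 1.74 m, τ = 191.1 × 1.74 = 332.5 N·m clockwise.
Weight: 43.3 × 9.8 = 424.3 N down at 2.55 m → arm 2.55 m, τ = 424.3 × 2.55 = 1082 N·m clockwise.
Net moment of the loads = 1956 N·m clockwise.
The upward force F acts at the right end, arm 7.11 m, giving F × 7.11 counterclockwise.
For rotational equilibrium, F × 7.11 = 1956, so F = 1956 / 7.11 = 275 N.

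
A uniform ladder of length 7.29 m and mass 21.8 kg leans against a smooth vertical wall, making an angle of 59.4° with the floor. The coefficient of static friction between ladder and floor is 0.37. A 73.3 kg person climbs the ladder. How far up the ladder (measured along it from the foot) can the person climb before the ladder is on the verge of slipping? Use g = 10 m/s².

Take moments about the foot of the ladder.
Ladder weight 21.8×10 = 218 N acts at 3.645 m along the ladder; its horizontal arm is 3.645·cos59.4° = 1.855 m → τ = 404.4 N·m clockwise.
Person weight 73.3×10 = 733 N at distance d → arm d·cos59.4° → τ = 733·d·0.509 clockwise.
Wall normal N at the top has arm L sinθ = 6.275 m counterclockwise, so Στ = 0 gives N·6.275 = 404.4 + 373.1·d.
ΣFy = 0 ⇒ N_floor = 951 N, so the maximum friction is μ_s·N_floor = 0.37×951 = 351.9 N. ΣFx = 0 ⇒ N_wall = f, so at the slipping point N = 351.9 N.
Substituting: 351.9×6.275 = 404.4 + 373.1·d ⇒ d = (2208 − 404.4) / 373.1 = 4.83 m.

d ≈ 4.83 m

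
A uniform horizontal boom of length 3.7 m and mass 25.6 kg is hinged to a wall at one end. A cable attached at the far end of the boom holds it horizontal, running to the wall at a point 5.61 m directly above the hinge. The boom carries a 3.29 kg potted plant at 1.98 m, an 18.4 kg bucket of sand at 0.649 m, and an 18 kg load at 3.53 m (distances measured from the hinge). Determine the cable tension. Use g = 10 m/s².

Sum moments about the hinge (the unknown hinge reaction has zero arm there).
Beam weight: 25.6 × 10 = 256 N down at 1.85 m → arm 1.85 m, τ = 256 × 1.85 = 473.6 N·m clockwise.
Potted plant: 3.29 × 10 = 32.9 N down at 1.98 m → arm 1.98 m, τ = 32.9 × 1.98 = 65.14 N·m clockwise.
Bucket of sand: 18.4 × 10 = 184 N down at 0.649 m → arm 0.649 m, τ = 184 × 0.649 = 119.4 N·m clockwise.
Load: 18 × 10 = 180 N down at 3.53 m → arm 3.53 m, τ = 180 × 3.53 = 635.4 N·m clockwise.
Total clockwise load moment = 1294 N·m.
The cable tension T acts at 3.7 m; only its component perpendicular to the boom, T sinθ, produces torque. sinθ = h/√(h²+d²) = 5.61/√(5.61²+3.7²) = 0.8348.
Στ = 0 ⇒ T × 3.7 × 0.8348 = 1294 ⇒ T = 1294 / 3.089 = 419 N.

T ≈ 419 N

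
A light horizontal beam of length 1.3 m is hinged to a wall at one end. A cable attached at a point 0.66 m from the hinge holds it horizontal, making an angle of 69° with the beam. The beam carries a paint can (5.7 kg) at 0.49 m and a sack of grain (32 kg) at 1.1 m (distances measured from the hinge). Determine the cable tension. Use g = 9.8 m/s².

Take moments about the hinge.
Paint can: 5.7 × 9.8 = 55.86 N down at 0.49 m → arm 0.49 m, τ = 55.86 × 0.49 = 27.37 N·m clockwise.
Sack of grain: 32 × 9.8 = 313.6 N down at 1.1 m → arm 1.1 m, τ = 313.6 × 1.1 = 345 N·m clockwise.
Total clockwise load moment = 372.4 N·m.
The cable tension T acts at 0.66 m; only its component perpendicular to the beam, T sinθ, produces torque. sin 69° = 0.9336.
Setting net torque to zero: T × 0.66 × 0.9336 = 372.4 → T = 372.4 / 0.6162 = 604 N.

T ≈ 604 N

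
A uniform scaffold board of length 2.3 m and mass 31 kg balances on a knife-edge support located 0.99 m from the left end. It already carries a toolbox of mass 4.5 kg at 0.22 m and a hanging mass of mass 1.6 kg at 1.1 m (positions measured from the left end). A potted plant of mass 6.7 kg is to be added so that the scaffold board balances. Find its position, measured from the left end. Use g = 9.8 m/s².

x ≈ 0.741 m from the left end

About the knife-edge support (at 0.99 m from the left end):
Beam weight: 31 × 9.8 = 303.8 N down at 1.15 m → arm 0.16 m, τ = 303.8 × 0.16 = 48.61 N·m clockwise.
Toolbox: 4.5 × 9.8 = 44.1 N down at 0.22 m → arm 0.77 m, τ = 44.1 × 0.77 = 33.96 N·m counterclockwise.
Hanging mass: 1.6 × 9.8 = 15.68 N down at 1.1 m → arm 0.11 m, τ = 15.68 × 0.11 = 1.725 N·m clockwise.
Net moment of existing loads = 16.38 N·m clockwise.
The potted plant weighs 6.7 × 9.8 = 65.66 N and must supply an equal counterclockwise moment, so its lever arm about the knife-edge support is 16.38 / 65.66 = 0.249 m.
That puts it at 0.99 − 0.249 = 0.741 m from the left end.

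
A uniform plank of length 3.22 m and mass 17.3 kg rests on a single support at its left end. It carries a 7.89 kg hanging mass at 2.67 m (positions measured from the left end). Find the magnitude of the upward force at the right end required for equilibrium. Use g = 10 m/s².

F ≈ 152 N

Taking torques about the left end:
Beam weight: 17.3 × 10 = 173 N down at 1.61 m → arm 1.61 m, τ = 173 × 1.61 = 278.5 N·m clockwise.
Hanging mass: 7.89 × 10 = 78.9 N down at 2.67 m → arm 2.67 m, τ = 78.9 × 2.67 = 210.7 N·m clockwise.
Net moment of the loads = 489.2 N·m clockwise.
The upward force F acts at the right end, arm 3.22 m, giving F × 3.22 counterclockwise.
Setting net torque to zero: F × 3.22 = 489.2 → F = 489.2 / 3.22 = 152 N.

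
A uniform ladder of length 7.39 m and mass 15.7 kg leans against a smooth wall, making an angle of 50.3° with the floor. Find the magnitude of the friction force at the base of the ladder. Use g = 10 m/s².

f ≈ 65.2 N

Choose the foot of the ladder as the axis so the floor normal and friction both act there and drop out.
Ladder weight 15.7×10 = 157 N acts at 3.695 m along the ladder; its horizontal arm is 3.695·cos50.3° = 2.36 m → τ = 370.5 N·m clockwise.
Wall normal N acts horizontally at the top; its moment arm is the height L sinθ = 7.39·sin50.3° = 5.686 m, counterclockwise.
Balancing moments: N × 5.686 = 370.5, giving N = 65.2 N.
ΣFx = 0: friction at the foot balances the wall's push, so f = N_wall = 65.2 N.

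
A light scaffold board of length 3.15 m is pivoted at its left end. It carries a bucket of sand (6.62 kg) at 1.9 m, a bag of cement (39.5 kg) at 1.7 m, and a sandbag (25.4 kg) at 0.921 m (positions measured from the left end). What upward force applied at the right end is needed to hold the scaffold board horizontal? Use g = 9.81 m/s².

F ≈ 321 N

About the left end:
Bucket of sand: 6.62 × 9.81 = 64.94 N down at 1.9 m → arm 1.9 m, τ = 64.94 × 1.9 = 123.4 N·m clockwise.
Bag of cement: 39.5 × 9.81 = 387.5 N down at 1.7 m → arm 1.7 m, τ = 387.5 × 1.7 = 658.8 N·m clockwise.
Sandbag: 25.4 × 9.81 = 249.2 N down at 0.921 m → arm 0.921 m, τ = 249.2 × 0.921 = 229.5 N·m clockwise.
Net moment of the loads = 1012 N·m clockwise.
The upward force F acts at the right end, arm 3.15 m, giving F × 3.15 counterclockwise.
For rotational equilibrium, F × 3.15 = 1012, so F = 1012 / 3.15 = 321 N.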